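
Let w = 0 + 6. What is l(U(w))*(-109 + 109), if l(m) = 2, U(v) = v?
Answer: 0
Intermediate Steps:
w = 6
l(U(w))*(-109 + 109) = 2*(-109 + 109) = 2*0 = 0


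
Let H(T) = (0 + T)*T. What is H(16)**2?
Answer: 65536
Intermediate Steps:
H(T) = T**2 (H(T) = T*T = T**2)
H(16)**2 = (16**2)**2 = 256**2 = 65536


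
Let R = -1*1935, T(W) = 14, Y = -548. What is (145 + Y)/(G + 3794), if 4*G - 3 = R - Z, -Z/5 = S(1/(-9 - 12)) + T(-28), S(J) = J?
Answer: -1092/9019 ≈ -0.12108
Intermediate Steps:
R = -1935
Z = -1465/21 (Z = -5*(1/(-9 - 12) + 14) = -5*(1/(-21) + 14) = -5*(-1/21 + 14) = -5*293/21 = -1465/21 ≈ -69.762)
G = -39107/84 (G = ¾ + (-1935 - 1*(-1465/21))/4 = ¾ + (-1935 + 1465/21)/4 = ¾ + (¼)*(-39170/21) = ¾ - 19585/42 = -39107/84 ≈ -465.56)
(145 + Y)/(G + 3794) = (145 - 548)/(-39107/84 + 3794) = -403/279589/84 = -403*84/279589 = -1092/9019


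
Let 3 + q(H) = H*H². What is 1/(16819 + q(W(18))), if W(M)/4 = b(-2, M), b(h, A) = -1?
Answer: 1/16752 ≈ 5.9694e-5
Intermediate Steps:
W(M) = -4 (W(M) = 4*(-1) = -4)
q(H) = -3 + H³ (q(H) = -3 + H*H² = -3 + H³)
1/(16819 + q(W(18))) = 1/(16819 + (-3 + (-4)³)) = 1/(16819 + (-3 - 64)) = 1/(16819 - 67) = 1/16752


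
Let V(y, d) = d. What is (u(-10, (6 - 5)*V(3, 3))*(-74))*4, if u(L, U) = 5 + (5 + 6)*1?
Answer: -4736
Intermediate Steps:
u(L, U) = 16 (u(L, U) = 5 + 11*1 = 5 + 11 = 16)
(u(-10, (6 - 5)*V(3, 3))*(-74))*4 = (16*(-74))*4 = -1184*4 = -4736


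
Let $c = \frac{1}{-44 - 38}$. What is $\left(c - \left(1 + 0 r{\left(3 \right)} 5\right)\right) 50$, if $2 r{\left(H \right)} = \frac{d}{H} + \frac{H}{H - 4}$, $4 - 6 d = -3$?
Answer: $- \frac{2075}{41} \approx -50.61$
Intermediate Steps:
$d = \frac{7}{6}$ ($d = \frac{2}{3} - - \frac{1}{2} = \frac{2}{3} + \frac{1}{2} = \frac{7}{6} \approx 1.1667$)
$r{\left(H \right)} = \frac{7}{12 H} + \frac{H}{2 \left(-4 + H\right)}$ ($r{\left(H \right)} = \frac{\frac{7}{6 H} + \frac{H}{H - 4}}{2} = \frac{\frac{7}{6 H} + \frac{H}{-4 + H}}{2} = \frac{7}{12 H} + \frac{H}{2 \left(-4 + H\right)}$)
$c = - \frac{1}{82}$ ($c = \frac{1}{-82} = - \frac{1}{82} \approx -0.012195$)
$\left(c - \left(1 + 0 r{\left(3 \right)} 5\right)\right) 50 = \left(- \frac{1}{82} - \left(1 + 0 \frac{-28 + 6 \cdot 3^{2} + 7 \cdot 3}{12 \cdot 3 \left(-4 + 3\right)} 5\right)\right) 50 = \left(- \frac{1}{82} - \left(1 + 0 \cdot \frac{1}{12} \cdot \frac{1}{3} \frac{1}{-1} \left(-28 + 6 \cdot 9 + 21\right) 5\right)\right) 50 = \left(- \frac{1}{82} - \left(1 + 0 \cdot \frac{1}{12} \cdot \frac{1}{3} \left(-1\right) \left(-28 + 54 + 21\right) 5\right)\right) 50 = \left(- \frac{1}{82} - \left(1 + 0 \cdot \frac{1}{12} \cdot \frac{1}{3} \left(-1\right) 47 \cdot 5\right)\right) 50 = \left(- \frac{1}{82} - \left(1 + 0 \left(\left(- \frac{47}{36}\right) 5\right)\right)\right) 50 = \left(- \frac{1}{82} + \left(0 \left(- \frac{235}{36}\right) - 1\right)\right) 50 = \left(- \frac{1}{82} + \left(0 - 1\right)\right) 50 = \left(- \frac{1}{82} - 1\right) 50 = \left(- \frac{83}{82}\right) 50 = - \frac{2075}{41}$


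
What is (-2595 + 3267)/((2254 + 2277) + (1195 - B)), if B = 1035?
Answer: 672/4691 ≈ 0.14325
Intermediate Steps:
(-2595 + 3267)/((2254 + 2277) + (1195 - B)) = (-2595 + 3267)/((2254 + 2277) + (1195 - 1*1035)) = 672/(4531 + (1195 - 1035)) = 672/(4531 + 160) = 672/4691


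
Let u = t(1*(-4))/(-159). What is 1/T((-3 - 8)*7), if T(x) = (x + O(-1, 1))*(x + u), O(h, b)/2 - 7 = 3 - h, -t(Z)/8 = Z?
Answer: 159/675125 ≈ 0.00023551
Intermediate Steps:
t(Z) = -8*Z
O(h, b) = 20 - 2*h (O(h, b) = 14 + 2*(3 - h) = 14 + (6 - 2*h) = 20 - 2*h)
u = -32/159 (u = -8*(-4)/(-159) = -8*(-4)*(-1/159) = 32*(-1/159) = -32/159 ≈ -0.20126)
T(x) = (22 + x)*(-32/159 + x) (T(x) = (x + (20 - 2*(-1)))*(x - 32/159) = (x + (20 + 2))*(-32/159 + x) = (x + 22)*(-32/159 + x) = (22 + x)*(-32/159 + x))
1/T((-3 - 8)*7) = 1/(-704/159 + ((-3 - 8)*7)**2 + 3466*((-3 - 8)*7)/159) = 1/(-704/159 + (-11*7)**2 + 3466*(-11*7)/159) = 1/(-704/159 + (-77)**2 + (3466/159)*(-77)) = 1/(-704/159 + 5929 - 266882/159) = 1/(675125/159) = 159/675125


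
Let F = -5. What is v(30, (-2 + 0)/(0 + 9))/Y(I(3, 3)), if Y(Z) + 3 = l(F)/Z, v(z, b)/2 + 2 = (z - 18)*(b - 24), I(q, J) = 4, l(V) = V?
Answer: 7024/51 ≈ 137.73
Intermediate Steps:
v(z, b) = -4 + 2*(-24 + b)*(-18 + z) (v(z, b) = -4 + 2*((z - 18)*(b - 24)) = -4 + 2*((-18 + z)*(-24 + b)) = -4 + 2*((-24 + b)*(-18 + z)) = -4 + 2*(-24 + b)*(-18 + z))
Y(Z) = -3 - 5/Z
v(30, (-2 + 0)/(0 + 9))/Y(I(3, 3)) = (860 - 48*30 - 36*(-2 + 0)/(0 + 9) + 2*((-2 + 0)/(0 + 9))*30)/(-3 - 5/4) = (860 - 1440 - (-72)/9 + 2*(-2/9)*30)/(-3 - 5*¼) = (860 - 1440 - (-72)/9 + 2*(-2*⅑)*30)/(-3 - 5/4) = (860 - 1440 - 36*(-2/9) + 2*(-2/9)*30)/(-17/4) = (860 - 1440 + 8 - 40/3)*(-4/17) = -1756/3*(-4/17) = 7024/51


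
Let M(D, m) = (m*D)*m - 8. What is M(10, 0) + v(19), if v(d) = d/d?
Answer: -7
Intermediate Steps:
v(d) = 1
M(D, m) = -8 + D*m² (M(D, m) = (D*m)*m - 8 = D*m² - 8 = -8 + D*m²)
M(10, 0) + v(19) = (-8 + 10*0²) + 1 = (-8 + 10*0) + 1 = (-8 + 0) + 1 = -8 + 1 = -7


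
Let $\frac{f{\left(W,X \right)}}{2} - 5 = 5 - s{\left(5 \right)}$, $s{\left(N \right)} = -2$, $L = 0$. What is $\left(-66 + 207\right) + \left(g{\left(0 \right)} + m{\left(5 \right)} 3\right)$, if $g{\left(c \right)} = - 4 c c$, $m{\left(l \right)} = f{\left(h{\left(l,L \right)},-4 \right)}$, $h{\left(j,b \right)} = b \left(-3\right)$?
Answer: $213$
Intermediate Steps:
$h{\left(j,b \right)} = - 3 b$
$f{\left(W,X \right)} = 24$ ($f{\left(W,X \right)} = 10 + 2 \left(5 - -2\right) = 10 + 2 \left(5 + 2\right) = 10 + 2 \cdot 7 = 10 + 14 = 24$)
$m{\left(l \right)} = 24$
$g{\left(c \right)} = - 4 c^{2}$
$\left(-66 + 207\right) + \left(g{\left(0 \right)} + m{\left(5 \right)} 3\right) = \left(-66 + 207\right) + \left(- 4 \cdot 0^{2} + 24 \cdot 3\right) = 141 + \left(\left(-4\right) 0 + 72\right) = 141 + \left(0 + 72\right) = 141 + 72 = 213$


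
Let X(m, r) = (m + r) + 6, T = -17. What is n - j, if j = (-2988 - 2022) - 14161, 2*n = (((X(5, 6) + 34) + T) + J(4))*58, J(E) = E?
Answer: 20273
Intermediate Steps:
X(m, r) = 6 + m + r
n = 1102 (n = (((((6 + 5 + 6) + 34) - 17) + 4)*58)/2 = ((((17 + 34) - 17) + 4)*58)/2 = (((51 - 17) + 4)*58)/2 = ((34 + 4)*58)/2 = (38*58)/2 = (½)*2204 = 1102)
j = -19171 (j = -5010 - 14161 = -19171)
n - j = 1102 - 1*(-19171) = 1102 + 19171 = 20273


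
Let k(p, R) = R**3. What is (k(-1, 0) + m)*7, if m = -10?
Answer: -70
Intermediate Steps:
(k(-1, 0) + m)*7 = (0**3 - 10)*7 = (0 - 10)*7 = -10*7 = -70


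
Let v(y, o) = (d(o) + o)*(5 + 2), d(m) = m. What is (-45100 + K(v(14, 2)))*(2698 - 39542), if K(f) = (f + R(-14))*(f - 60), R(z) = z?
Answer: 1678170512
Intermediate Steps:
v(y, o) = 14*o (v(y, o) = (o + o)*(5 + 2) = (2*o)*7 = 14*o)
K(f) = (-60 + f)*(-14 + f) (K(f) = (f - 14)*(f - 60) = (-14 + f)*(-60 + f) = (-60 + f)*(-14 + f))
(-45100 + K(v(14, 2)))*(2698 - 39542) = (-45100 + (840 + (14*2)**2 - 1036*2))*(2698 - 39542) = (-45100 + (840 + 28**2 - 74*28))*(-36844) = (-45100 + (840 + 784 - 2072))*(-36844) = (-45100 - 448)*(-36844) = -45548*(-36844) = 1678170512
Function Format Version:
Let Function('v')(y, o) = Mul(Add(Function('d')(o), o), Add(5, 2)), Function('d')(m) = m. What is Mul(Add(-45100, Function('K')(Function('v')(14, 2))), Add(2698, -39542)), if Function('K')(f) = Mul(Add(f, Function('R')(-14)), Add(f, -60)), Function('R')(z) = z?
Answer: 1678170512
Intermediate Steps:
Function('v')(y, o) = Mul(14, o) (Function('v')(y, o) = Mul(Add(o, o), Add(5, 2)) = Mul(Mul(2, o), 7) = Mul(14, o))
Function('K')(f) = Mul(Add(-60, f), Add(-14, f)) (Function('K')(f) = Mul(Add(f, -14), Add(f, -60)) = Mul(Add(-14, f), Add(-60, f)) = Mul(Add(-60, f), Add(-14, f)))
Mul(Add(-45100, Function('K')(Function('v')(14, 2))), Add(2698, -39542)) = Mul(Add(-45100, Add(840, Pow(Mul(14, 2), 2), Mul(-74, Mul(14, 2)))), Add(2698, -39542)) = Mul(Add(-45100, Add(840, Pow(28, 2), Mul(-74, 28))), -36844) = Mul(Add(-45100, Add(840, 784, -2072)), -36844) = Mul(Add(-45100, -448), -36844) = Mul(-45548, -36844) = 1678170512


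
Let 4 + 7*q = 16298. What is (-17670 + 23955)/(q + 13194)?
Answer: 43995/108652 ≈ 0.40492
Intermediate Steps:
q = 16294/7 (q = -4/7 + (⅐)*16298 = -4/7 + 16298/7 = 16294/7 ≈ 2327.7)
(-17670 + 23955)/(q + 13194) = (-17670 + 23955)/(16294/7 + 13194) = 6285/(108652/7) = 6285*(7/108652) = 43995/108652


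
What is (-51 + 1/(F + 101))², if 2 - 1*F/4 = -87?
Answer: 543169636/208849 ≈ 2600.8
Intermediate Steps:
F = 356 (F = 8 - 4*(-87) = 8 + 348 = 356)
(-51 + 1/(F + 101))² = (-51 + 1/(356 + 101))² = (-51 + 1/457)² = (-23306/457)² = 543169636/208849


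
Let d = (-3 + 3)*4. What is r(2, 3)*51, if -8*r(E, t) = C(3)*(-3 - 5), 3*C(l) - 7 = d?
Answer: 119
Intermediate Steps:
d = 0 (d = 0*4 = 0)
C(l) = 7/3 (C(l) = 7/3 + (⅓)*0 = 7/3 + 0 = 7/3)
r(E, t) = 7/3 (r(E, t) = -7*(-3 - 5)/24 = -7*(-8)/24 = -⅛*(-56/3) = 7/3)
r(2, 3)*51 = (7/3)*51 = 119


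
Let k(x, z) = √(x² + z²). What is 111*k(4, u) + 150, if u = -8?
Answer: 150 + 444*√5 ≈ 1142.8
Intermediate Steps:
111*k(4, u) + 150 = 111*√(4² + (-8)²) + 150 = 111*√(16 + 64) + 150 = 111*√80 + 150 = 111*(4*√5) + 150 = 444*√5 + 150 = 150 + 444*√5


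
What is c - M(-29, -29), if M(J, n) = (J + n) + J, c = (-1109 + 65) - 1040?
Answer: -1997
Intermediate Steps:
c = -2084 (c = -1044 - 1040 = -2084)
M(J, n) = n + 2*J
c - M(-29, -29) = -2084 - (-29 + 2*(-29)) = -2084 - (-29 - 58) = -2084 - 1*(-87) = -2084 + 87 = -1997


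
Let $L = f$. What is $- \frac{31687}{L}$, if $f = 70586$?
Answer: $- \frac{31687}{70586} \approx -0.44891$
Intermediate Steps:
$L = 70586$
$- \frac{31687}{L} = - \frac{31687}{70586}$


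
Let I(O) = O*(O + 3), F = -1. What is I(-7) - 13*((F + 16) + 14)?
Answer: -349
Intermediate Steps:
I(O) = O*(3 + O)
I(-7) - 13*((F + 16) + 14) = -7*(3 - 7) - 13*((-1 + 16) + 14) = -7*(-4) - 13*(15 + 14) = 28 - 13*29 = 28 - 377 = -349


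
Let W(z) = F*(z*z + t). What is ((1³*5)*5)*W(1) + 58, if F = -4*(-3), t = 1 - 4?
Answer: -542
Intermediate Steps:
t = -3
F = 12
W(z) = -36 + 12*z² (W(z) = 12*(z*z - 3) = 12*(z² - 3) = 12*(-3 + z²) = -36 + 12*z²)
((1³*5)*5)*W(1) + 58 = ((1³*5)*5)*(-36 + 12*1²) + 58 = ((1*5)*5)*(-36 + 12*1) + 58 = (5*5)*(-36 + 12) + 58 = 25*(-24) + 58 = -600 + 58 = -542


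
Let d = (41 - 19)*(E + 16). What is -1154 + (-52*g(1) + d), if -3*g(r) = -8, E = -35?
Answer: -5132/3 ≈ -1710.7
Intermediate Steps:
g(r) = 8/3 (g(r) = -1/3*(-8) = 8/3)
d = -418 (d = (41 - 19)*(-35 + 16) = 22*(-19) = -418)
-1154 + (-52*g(1) + d) = -1154 + (-52*8/3 - 418) = -1154 + (-416/3 - 418) = -1154 - 1670/3 = -5132/3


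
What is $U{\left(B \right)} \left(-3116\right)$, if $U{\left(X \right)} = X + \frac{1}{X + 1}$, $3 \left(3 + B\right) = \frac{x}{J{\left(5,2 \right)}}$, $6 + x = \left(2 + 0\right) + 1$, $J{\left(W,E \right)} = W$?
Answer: $\frac{626316}{55} \approx 11388.0$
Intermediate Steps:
$x = -3$ ($x = -6 + \left(\left(2 + 0\right) + 1\right) = -6 + \left(2 + 1\right) = -6 + 3 = -3$)
$B = - \frac{16}{5}$ ($B = -3 + \frac{\left(-3\right) \frac{1}{5}}{3} = -3 + \frac{1}{3} \left(- \frac{3}{5}\right) = -3 - \frac{1}{5} = - \frac{16}{5} \approx -3.2$)
$U{\left(X \right)} = X + \frac{1}{1 + X}$
$U{\left(B \right)} \left(-3116\right) = \frac{1 - \frac{16}{5} + \left(- \frac{16}{5}\right)^{2}}{1 - \frac{16}{5}} \left(-3116\right) = \frac{1 - \frac{16}{5} + \frac{256}{25}}{- \frac{11}{5}} \left(-3116\right) = \left(- \frac{5}{11}\right) \frac{201}{25} \left(-3116\right) = \left(- \frac{201}{55}\right) \left(-3116\right) = \frac{626316}{55}$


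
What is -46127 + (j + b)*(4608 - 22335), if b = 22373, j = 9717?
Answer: -568905557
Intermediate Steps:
-46127 + (j + b)*(4608 - 22335) = -46127 + (9717 + 22373)*(4608 - 22335) = -46127 + 32090*(-17727) = -46127 - 568859430 = -568905557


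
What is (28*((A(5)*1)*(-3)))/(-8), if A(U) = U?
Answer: 105/2 ≈ 52.500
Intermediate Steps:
(28*((A(5)*1)*(-3)))/(-8) = (28*((5*1)*(-3)))/(-8) = (28*(5*(-3)))*(-⅛) = (28*(-15))*(-⅛) = -420*(-⅛) = 105/2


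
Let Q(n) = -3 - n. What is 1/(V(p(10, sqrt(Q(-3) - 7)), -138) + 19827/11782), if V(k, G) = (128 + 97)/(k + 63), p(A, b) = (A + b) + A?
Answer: 116758259179/512873499744 + 867597025*I*sqrt(7)/512873499744 ≈ 0.22766 + 0.0044757*I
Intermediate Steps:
p(A, b) = b + 2*A
V(k, G) = 225/(63 + k)
1/(V(p(10, sqrt(Q(-3) - 7)), -138) + 19827/11782) = 1/(225/(63 + (sqrt((-3 - 1*(-3)) - 7) + 2*10)) + 19827/11782) = 1/(225/(63 + (sqrt((-3 + 3) - 7) + 20)) + 19827*(1/11782)) = 1/(225/(63 + (sqrt(0 - 7) + 20)) + 19827/11782) = 1/(225/(63 + (sqrt(-7) + 20)) + 19827/11782) = 1/(225/(63 + (I*sqrt(7) + 20)) + 19827/11782) = 1/(225/(63 + (20 + I*sqrt(7))) + 19827/11782) = 1/(225/(83 + I*sqrt(7)) + 19827/11782) = 1/(19827/11782 + 225/(83 + I*sqrt(7)))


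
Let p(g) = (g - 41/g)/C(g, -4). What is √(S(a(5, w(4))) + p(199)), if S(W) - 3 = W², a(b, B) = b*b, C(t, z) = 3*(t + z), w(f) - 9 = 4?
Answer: 14*√193096267/7761 ≈ 25.067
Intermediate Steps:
w(f) = 13 (w(f) = 9 + 4 = 13)
C(t, z) = 3*t + 3*z
a(b, B) = b²
S(W) = 3 + W²
p(g) = (g - 41/g)/(-12 + 3*g) (p(g) = (g - 41/g)/(3*g + 3*(-4)) = (g - 41/g)/(3*g - 12) = (g - 41/g)/(-12 + 3*g))
√(S(a(5, w(4))) + p(199)) = √((3 + (5²)²) + (⅓)*(-41 + 199²)/(199*(-4 + 199))) = √((3 + 25²) + (⅓)*(1/199)*(-41 + 39601)/195) = √((3 + 625) + (⅓)*(1/199)*(1/195)*39560) = √(628 + 7912/23283) = √(14629636/23283) = 14*√193096267/7761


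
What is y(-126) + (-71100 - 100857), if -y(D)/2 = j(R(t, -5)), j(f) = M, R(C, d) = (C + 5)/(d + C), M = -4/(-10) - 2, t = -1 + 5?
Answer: -859769/5 ≈ -1.7195e+5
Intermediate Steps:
t = 4
M = -8/5 (M = -4*(-1/10) - 2 = 2/5 - 2 = -8/5 ≈ -1.6000)
R(C, d) = (5 + C)/(C + d)
j(f) = -8/5
y(D) = 16/5 (y(D) = -2*(-8/5) = 16/5)
y(-126) + (-71100 - 100857) = 16/5 + (-71100 - 100857) = 16/5 - 171957 = -859769/5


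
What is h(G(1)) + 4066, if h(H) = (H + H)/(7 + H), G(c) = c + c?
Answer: 36598/9 ≈ 4066.4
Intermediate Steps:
G(c) = 2*c
h(H) = 2*H/(7 + H) (h(H) = (2*H)/(7 + H) = 2*H/(7 + H))
h(G(1)) + 4066 = 2*(2*1)/(7 + 2*1) + 4066 = 2*2/(7 + 2) + 4066 = 2*2/9 + 4066 = 2*2*(1/9) + 4066 = 4/9 + 4066 = 36598/9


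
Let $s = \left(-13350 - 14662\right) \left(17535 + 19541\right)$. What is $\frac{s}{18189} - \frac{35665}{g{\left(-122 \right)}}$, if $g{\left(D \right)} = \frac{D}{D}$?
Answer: $- \frac{35899651}{387} \approx -92764.0$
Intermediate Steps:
$g{\left(D \right)} = 1$
$s = -1038572912$ ($s = \left(-28012\right) 37076 = -1038572912$)
$\frac{s}{18189} - \frac{35665}{g{\left(-122 \right)}} = - \frac{1038572912}{18189} - \frac{35665}{1} = \left(-1038572912\right) \frac{1}{18189} - 35665 = - \frac{22097296}{387} - 35665 = - \frac{35899651}{387}$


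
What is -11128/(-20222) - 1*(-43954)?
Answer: 444424458/10111 ≈ 43955.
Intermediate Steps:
-11128/(-20222) - 1*(-43954) = -11128*(-1/20222) + 43954 = 5564/10111 + 43954 = 444424458/10111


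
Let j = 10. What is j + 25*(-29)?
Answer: -715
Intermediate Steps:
j + 25*(-29) = 10 + 25*(-29) = 10 - 725 = -715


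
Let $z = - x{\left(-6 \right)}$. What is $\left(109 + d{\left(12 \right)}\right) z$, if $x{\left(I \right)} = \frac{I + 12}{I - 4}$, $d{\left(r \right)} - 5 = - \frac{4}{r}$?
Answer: $\frac{341}{5} \approx 68.2$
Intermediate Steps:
$d{\left(r \right)} = 5 - \frac{4}{r}$
$x{\left(I \right)} = \frac{12 + I}{-4 + I}$
$z = \frac{3}{5}$ ($z = - \frac{12 - 6}{-4 - 6} = - \frac{6}{-10} = - \frac{\left(-1\right) 6}{10} = \left(-1\right) \left(- \frac{3}{5}\right) = \frac{3}{5} \approx 0.6$)
$\left(109 + d{\left(12 \right)}\right) z = \left(109 + \left(5 - \frac{4}{12}\right)\right) \frac{3}{5} = \left(109 + \left(5 - \frac{1}{3}\right)\right) \frac{3}{5} = \left(109 + \frac{14}{3}\right) \frac{3}{5} = \frac{341}{3} \cdot \frac{3}{5} = \frac{341}{5}$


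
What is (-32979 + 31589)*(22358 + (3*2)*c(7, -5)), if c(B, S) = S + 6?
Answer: -31085960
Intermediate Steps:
c(B, S) = 6 + S
(-32979 + 31589)*(22358 + (3*2)*c(7, -5)) = (-32979 + 31589)*(22358 + (3*2)*(6 - 5)) = -1390*(22358 + 6*1) = -1390*(22358 + 6) = -1390*22364 = -31085960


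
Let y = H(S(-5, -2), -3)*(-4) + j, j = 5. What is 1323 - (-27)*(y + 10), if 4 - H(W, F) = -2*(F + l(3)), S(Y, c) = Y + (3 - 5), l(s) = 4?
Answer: 1080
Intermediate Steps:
S(Y, c) = -2 + Y (S(Y, c) = Y - 2 = -2 + Y)
H(W, F) = 12 + 2*F (H(W, F) = 4 - (-2)*(F + 4) = 4 - (-2)*(4 + F) = 4 - (-8 - 2*F) = 4 + (8 + 2*F) = 12 + 2*F)
y = -19 (y = (12 + 2*(-3))*(-4) + 5 = (12 - 6)*(-4) + 5 = 6*(-4) + 5 = -24 + 5 = -19)
1323 - (-27)*(y + 10) = 1323 - (-27)*(-19 + 10) = 1323 - (-27)*(-9) = 1323 - 1*243 = 1323 - 243 = 1080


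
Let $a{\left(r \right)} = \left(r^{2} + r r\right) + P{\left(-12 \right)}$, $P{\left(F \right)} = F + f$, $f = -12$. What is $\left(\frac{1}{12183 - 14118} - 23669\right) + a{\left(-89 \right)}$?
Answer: $- \frac{15191686}{1935} \approx -7851.0$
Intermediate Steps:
$P{\left(F \right)} = -12 + F$ ($P{\left(F \right)} = F - 12 = -12 + F$)
$a{\left(r \right)} = -24 + 2 r^{2}$ ($a{\left(r \right)} = \left(r^{2} + r r\right) - 24 = \left(r^{2} + r^{2}\right) - 24 = 2 r^{2} - 24 = -24 + 2 r^{2}$)
$\left(\frac{1}{12183 - 14118} - 23669\right) + a{\left(-89 \right)} = \left(\frac{1}{12183 - 14118} - 23669\right) - \left(24 - 2 \left(-89\right)^{2}\right) = \left(\frac{1}{-1935} - 23669\right) + \left(-24 + 2 \cdot 7921\right) = \left(- \frac{1}{1935} - 23669\right) + \left(-24 + 15842\right) = - \frac{45799516}{1935} + 15818 = - \frac{15191686}{1935}$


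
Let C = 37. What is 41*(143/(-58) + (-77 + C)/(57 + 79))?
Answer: -111561/986 ≈ -113.15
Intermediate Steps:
41*(143/(-58) + (-77 + C)/(57 + 79)) = 41*(143/(-58) + (-77 + 37)/(57 + 79)) = 41*(143*(-1/58) - 40/136) = 41*(-143/58 - 40*1/136) = 41*(-143/58 - 5/17) = 41*(-2721/986) = -111561/986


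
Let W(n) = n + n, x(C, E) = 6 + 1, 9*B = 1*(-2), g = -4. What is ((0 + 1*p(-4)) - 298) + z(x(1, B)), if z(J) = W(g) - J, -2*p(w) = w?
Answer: -311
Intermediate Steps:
B = -2/9 (B = (1*(-2))/9 = (⅑)*(-2) = -2/9 ≈ -0.22222)
x(C, E) = 7
p(w) = -w/2
W(n) = 2*n
z(J) = -8 - J (z(J) = 2*(-4) - J = -8 - J)
((0 + 1*p(-4)) - 298) + z(x(1, B)) = ((0 + 1*(-½*(-4))) - 298) + (-8 - 1*7) = ((0 + 1*2) - 298) + (-8 - 7) = ((0 + 2) - 298) - 15 = (2 - 298) - 15 = -296 - 15 = -311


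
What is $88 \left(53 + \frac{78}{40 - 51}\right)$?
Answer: $4040$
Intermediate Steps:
$88 \left(53 + \frac{78}{40 - 51}\right) = 88 \left(53 + \frac{78}{-11}\right) = 88 \left(53 + 78 \left(- \frac{1}{11}\right)\right) = 88 \left(53 - \frac{78}{11}\right) = 88 \cdot \frac{505}{11} = 4040$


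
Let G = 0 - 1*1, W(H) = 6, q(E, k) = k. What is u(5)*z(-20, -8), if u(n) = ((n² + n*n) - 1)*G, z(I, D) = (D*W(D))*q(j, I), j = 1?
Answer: -47040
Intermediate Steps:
z(I, D) = 6*D*I (z(I, D) = (D*6)*I = (6*D)*I = 6*D*I)
G = -1 (G = 0 - 1 = -1)
u(n) = 1 - 2*n² (u(n) = ((n² + n*n) - 1)*(-1) = ((n² + n²) - 1)*(-1) = (2*n² - 1)*(-1) = (-1 + 2*n²)*(-1) = 1 - 2*n²)
u(5)*z(-20, -8) = (1 - 2*5²)*(6*(-8)*(-20)) = (1 - 2*25)*960 = (1 - 50)*960 = -49*960 = -47040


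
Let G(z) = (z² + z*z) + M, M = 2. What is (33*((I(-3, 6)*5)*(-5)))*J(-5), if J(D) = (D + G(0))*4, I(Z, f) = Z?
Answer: -29700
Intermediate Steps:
G(z) = 2 + 2*z² (G(z) = (z² + z*z) + 2 = (z² + z²) + 2 = 2*z² + 2 = 2 + 2*z²)
J(D) = 8 + 4*D (J(D) = (D + (2 + 2*0²))*4 = (D + (2 + 2*0))*4 = (D + (2 + 0))*4 = (D + 2)*4 = (2 + D)*4 = 8 + 4*D)
(33*((I(-3, 6)*5)*(-5)))*J(-5) = (33*(-3*5*(-5)))*(8 + 4*(-5)) = (33*(-15*(-5)))*(8 - 20) = (33*75)*(-12) = 2475*(-12) = -29700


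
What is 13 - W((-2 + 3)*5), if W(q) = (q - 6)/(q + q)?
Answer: 131/10 ≈ 13.100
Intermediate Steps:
W(q) = (-6 + q)/(2*q) (W(q) = (-6 + q)/((2*q)) = (-6 + q)*(1/(2*q)) = (-6 + q)/(2*q))
13 - W((-2 + 3)*5) = 13 - (-6 + (-2 + 3)*5)/(2*((-2 + 3)*5)) = 13 - (-6 + 1*5)/(2*(1*5)) = 13 - (-6 + 5)/(2*5) = 13 - (-1)/(2*5) = 13 - 1*(-⅒) = 13 + ⅒ = 131/10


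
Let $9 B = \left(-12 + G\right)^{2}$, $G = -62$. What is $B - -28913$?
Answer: $\frac{265693}{9} \approx 29521.0$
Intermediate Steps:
$B = \frac{5476}{9}$ ($B = \frac{\left(-12 - 62\right)^{2}}{9} = \frac{\left(-74\right)^{2}}{9} = \frac{1}{9} \cdot 5476 = \frac{5476}{9} \approx 608.44$)
$B - -28913 = \frac{5476}{9} - -28913 = \frac{5476}{9} + 28913 = \frac{265693}{9}$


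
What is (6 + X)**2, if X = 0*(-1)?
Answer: 36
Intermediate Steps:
X = 0
(6 + X)**2 = (6 + 0)**2 = 6**2 = 36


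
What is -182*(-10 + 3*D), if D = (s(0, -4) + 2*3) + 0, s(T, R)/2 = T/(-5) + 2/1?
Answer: -3640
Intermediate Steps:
s(T, R) = 4 - 2*T/5 (s(T, R) = 2*(T/(-5) + 2/1) = 2*(T*(-1/5) + 2*1) = 2*(-T/5 + 2) = 2*(2 - T/5) = 4 - 2*T/5)
D = 10 (D = ((4 - 2/5*0) + 2*3) + 0 = ((4 + 0) + 6) + 0 = (4 + 6) + 0 = 10 + 0 = 10)
-182*(-10 + 3*D) = -182*(-10 + 3*10) = -182*(-10 + 30) = -182*20 = -3640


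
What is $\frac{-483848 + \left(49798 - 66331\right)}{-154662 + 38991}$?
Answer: $\frac{500381}{115671} \approx 4.3259$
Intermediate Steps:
$\frac{-483848 + \left(49798 - 66331\right)}{-154662 + 38991} = \frac{-483848 - 16533}{-115671} = \left(-500381\right) \left(- \frac{1}{115671}\right) = \frac{500381}{115671}$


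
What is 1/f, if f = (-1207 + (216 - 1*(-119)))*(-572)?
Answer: 1/498784 ≈ 2.0049e-6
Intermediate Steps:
f = 498784 (f = (-1207 + (216 + 119))*(-572) = (-1207 + 335)*(-572) = -872*(-572) = 498784)
1/f = 1/498784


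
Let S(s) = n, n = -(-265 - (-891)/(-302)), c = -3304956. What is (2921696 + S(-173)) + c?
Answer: -115663599/302 ≈ -3.8299e+5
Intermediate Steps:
n = 80921/302 (n = -(-265 - (-891)*(-1)/302) = -(-265 - 1*891/302) = -(-265 - 891/302) = -1*(-80921/302) = 80921/302 ≈ 267.95)
S(s) = 80921/302
(2921696 + S(-173)) + c = (2921696 + 80921/302) - 3304956 = 882433113/302 - 3304956 = -115663599/302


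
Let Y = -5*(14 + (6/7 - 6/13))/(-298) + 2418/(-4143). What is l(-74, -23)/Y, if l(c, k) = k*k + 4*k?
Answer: -8182815823/6405779 ≈ -1277.4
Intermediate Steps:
l(c, k) = k² + 4*k
Y = -6405779/18724979 (Y = -5*(14 + (6*(⅐) - 6*1/13))*(-1/298) + 2418*(-1/4143) = -5*(14 + (6/7 - 6/13))*(-1/298) - 806/1381 = -5*(14 + 36/91)*(-1/298) - 806/1381 = -5*1310/91*(-1/298) - 806/1381 = -6550/91*(-1/298) - 806/1381 = 3275/13559 - 806/1381 = -6405779/18724979 ≈ -0.34210)
l(-74, -23)/Y = (-23*(4 - 23))/(-6405779/18724979) = -23*(-19)*(-18724979/6405779) = 437*(-18724979/6405779) = -8182815823/6405779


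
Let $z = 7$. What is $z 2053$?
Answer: $14371$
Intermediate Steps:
$z 2053 = 7 \cdot 2053 = 14371$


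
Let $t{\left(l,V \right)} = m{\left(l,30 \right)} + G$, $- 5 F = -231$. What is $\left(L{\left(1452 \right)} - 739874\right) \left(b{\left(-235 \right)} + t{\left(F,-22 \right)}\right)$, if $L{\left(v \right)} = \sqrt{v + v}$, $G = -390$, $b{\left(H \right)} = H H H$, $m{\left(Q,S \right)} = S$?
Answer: $9602258642390 - 285521170 \sqrt{6} \approx 9.6016 \cdot 10^{12}$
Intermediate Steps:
$b{\left(H \right)} = H^{3}$ ($b{\left(H \right)} = H^{2} H = H^{3}$)
$F = \frac{231}{5}$ ($F = \left(- \frac{1}{5}\right) \left(-231\right) = \frac{231}{5} \approx 46.2$)
$L{\left(v \right)} = \sqrt{2} \sqrt{v}$ ($L{\left(v \right)} = \sqrt{2 v} = \sqrt{2} \sqrt{v}$)
$t{\left(l,V \right)} = -360$ ($t{\left(l,V \right)} = 30 - 390 = -360$)
$\left(L{\left(1452 \right)} - 739874\right) \left(b{\left(-235 \right)} + t{\left(F,-22 \right)}\right) = \left(\sqrt{2} \sqrt{1452} - 739874\right) \left(\left(-235\right)^{3} - 360\right) = \left(\sqrt{2} \cdot 22 \sqrt{3} - 739874\right) \left(-12977875 - 360\right) = \left(22 \sqrt{6} - 739874\right) \left(-12978235\right) = \left(-739874 + 22 \sqrt{6}\right) \left(-12978235\right) = 9602258642390 - 285521170 \sqrt{6}$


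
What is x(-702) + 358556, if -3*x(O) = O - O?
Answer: 358556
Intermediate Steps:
x(O) = 0 (x(O) = -(O - O)/3 = -1/3*0 = 0)
x(-702) + 358556 = 0 + 358556 = 358556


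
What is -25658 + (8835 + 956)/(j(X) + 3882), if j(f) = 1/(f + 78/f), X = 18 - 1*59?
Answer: -175185787857/6828397 ≈ -25655.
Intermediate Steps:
X = -41 (X = 18 - 59 = -41)
-25658 + (8835 + 956)/(j(X) + 3882) = -25658 + (8835 + 956)/(-41/(78 + (-41)²) + 3882) = -25658 + 9791/(-41/(78 + 1681) + 3882) = -25658 + 9791/(-41/1759 + 3882) = -25658 + 9791/(6828397/1759) = -25658 + 9791*(1759/6828397) = -25658 + 17222369/6828397 = -175185787857/6828397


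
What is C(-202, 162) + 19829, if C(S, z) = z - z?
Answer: 19829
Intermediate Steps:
C(S, z) = 0
C(-202, 162) + 19829 = 0 + 19829 = 19829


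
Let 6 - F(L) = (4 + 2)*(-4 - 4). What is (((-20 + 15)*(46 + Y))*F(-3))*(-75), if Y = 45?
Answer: 1842750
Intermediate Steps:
F(L) = 54 (F(L) = 6 - (4 + 2)*(-4 - 4) = 6 - 6*(-8) = 6 - 1*(-48) = 6 + 48 = 54)
(((-20 + 15)*(46 + Y))*F(-3))*(-75) = (((-20 + 15)*(46 + 45))*54)*(-75) = (-5*91*54)*(-75) = -455*54*(-75) = -24570*(-75) = 1842750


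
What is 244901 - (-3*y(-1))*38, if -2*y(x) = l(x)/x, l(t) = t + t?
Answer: 244787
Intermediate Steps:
l(t) = 2*t
y(x) = -1 (y(x) = -2*x/(2*x) = -½*2 = -1)
244901 - (-3*y(-1))*38 = 244901 - (-3*(-1))*38 = 244901 - 3*38 = 244901 - 1*114 = 244901 - 114 = 244787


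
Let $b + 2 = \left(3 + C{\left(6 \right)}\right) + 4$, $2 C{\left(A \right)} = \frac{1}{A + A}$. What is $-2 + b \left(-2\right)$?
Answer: $- \frac{145}{12} \approx -12.083$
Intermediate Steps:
$C{\left(A \right)} = \frac{1}{4 A}$ ($C{\left(A \right)} = \frac{1}{2 \left(A + A\right)} = \frac{1}{2 \cdot 2 A} = \frac{\frac{1}{2} \frac{1}{A}}{2} = \frac{1}{4 A}$)
$b = \frac{121}{24}$ ($b = -2 + \left(\left(3 + \frac{1}{4 \cdot 6}\right) + 4\right) = -2 + \left(\left(3 + \frac{1}{4} \cdot \frac{1}{6}\right) + 4\right) = -2 + \left(\left(3 + \frac{1}{24}\right) + 4\right) = -2 + \left(\frac{73}{24} + 4\right) = -2 + \frac{169}{24} = \frac{121}{24} \approx 5.0417$)
$-2 + b \left(-2\right) = -2 + \frac{121}{24} \left(-2\right) = -2 - \frac{121}{12} = - \frac{145}{12}$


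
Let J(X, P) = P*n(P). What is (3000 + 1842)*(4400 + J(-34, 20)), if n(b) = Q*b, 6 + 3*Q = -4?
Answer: 14848800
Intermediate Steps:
Q = -10/3 (Q = -2 + (1/3)*(-4) = -2 - 4/3 = -10/3 ≈ -3.3333)
n(b) = -10*b/3
J(X, P) = -10*P**2/3 (J(X, P) = P*(-10*P/3) = -10*P**2/3)
(3000 + 1842)*(4400 + J(-34, 20)) = (3000 + 1842)*(4400 - 10/3*20**2) = 4842*(4400 - 10/3*400) = 4842*(4400 - 4000/3) = 4842*(9200/3) = 14848800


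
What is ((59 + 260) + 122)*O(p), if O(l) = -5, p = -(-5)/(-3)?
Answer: -2205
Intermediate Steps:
p = -5/3 (p = -(-5)*(-1)/3 = -1*5/3 = -5/3 ≈ -1.6667)
((59 + 260) + 122)*O(p) = ((59 + 260) + 122)*(-5) = (319 + 122)*(-5) = 441*(-5) = -2205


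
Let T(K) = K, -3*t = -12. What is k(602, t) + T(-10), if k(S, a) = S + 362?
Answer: 954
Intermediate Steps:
t = 4 (t = -1/3*(-12) = 4)
k(S, a) = 362 + S
k(602, t) + T(-10) = (362 + 602) - 10 = 964 - 10 = 954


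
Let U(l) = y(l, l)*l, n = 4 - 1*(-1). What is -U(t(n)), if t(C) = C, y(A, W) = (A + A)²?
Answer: -500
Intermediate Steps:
y(A, W) = 4*A² (y(A, W) = (2*A)² = 4*A²)
n = 5 (n = 4 + 1 = 5)
U(l) = 4*l³ (U(l) = (4*l²)*l = 4*l³)
-U(t(n)) = -4*5³ = -4*125 = -1*500 = -500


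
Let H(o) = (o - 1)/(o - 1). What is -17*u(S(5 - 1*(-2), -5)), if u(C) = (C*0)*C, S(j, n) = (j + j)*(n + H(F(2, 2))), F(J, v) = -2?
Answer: 0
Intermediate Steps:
H(o) = 1 (H(o) = (-1 + o)/(-1 + o) = 1)
S(j, n) = 2*j*(1 + n) (S(j, n) = (j + j)*(n + 1) = (2*j)*(1 + n) = 2*j*(1 + n))
u(C) = 0 (u(C) = 0*C = 0)
-17*u(S(5 - 1*(-2), -5)) = -17*0 = 0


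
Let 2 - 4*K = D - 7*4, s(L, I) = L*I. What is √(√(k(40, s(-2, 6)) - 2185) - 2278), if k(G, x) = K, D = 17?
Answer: √(-9112 + 2*I*√8727)/2 ≈ 0.4893 + 47.731*I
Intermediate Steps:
s(L, I) = I*L
K = 13/4 (K = ½ - (17 - 7*4)/4 = ½ - (17 - 1*28)/4 = ½ - (17 - 28)/4 = ½ - ¼*(-11) = ½ + 11/4 = 13/4 ≈ 3.2500)
k(G, x) = 13/4
√(√(k(40, s(-2, 6)) - 2185) - 2278) = √(√(13/4 - 2185) - 2278) = √(√(-8727/4) - 2278) = √(I*√8727/2 - 2278) = √(-2278 + I*√8727/2)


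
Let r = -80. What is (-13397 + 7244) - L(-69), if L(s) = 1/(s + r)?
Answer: -916796/149 ≈ -6153.0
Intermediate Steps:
L(s) = 1/(-80 + s) (L(s) = 1/(s - 80) = 1/(-80 + s))
(-13397 + 7244) - L(-69) = (-13397 + 7244) - 1/(-80 - 69) = -6153 - 1/(-149) = -6153 - 1*(-1/149) = -6153 + 1/149 = -916796/149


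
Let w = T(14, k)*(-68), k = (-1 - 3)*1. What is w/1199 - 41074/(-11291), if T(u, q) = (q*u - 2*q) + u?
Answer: 75352518/13537909 ≈ 5.5660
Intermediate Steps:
k = -4 (k = -4*1 = -4)
T(u, q) = u - 2*q + q*u (T(u, q) = (-2*q + q*u) + u = u - 2*q + q*u)
w = 2312 (w = (14 - 2*(-4) - 4*14)*(-68) = (14 + 8 - 56)*(-68) = -34*(-68) = 2312)
w/1199 - 41074/(-11291) = 2312/1199 - 41074/(-11291) = 2312*(1/1199) - 41074*(-1/11291) = 2312/1199 + 41074/11291 = 75352518/13537909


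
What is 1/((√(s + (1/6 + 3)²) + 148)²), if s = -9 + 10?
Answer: 36/(888 + √397)² ≈ 4.3672e-5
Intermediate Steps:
s = 1
1/((√(s + (1/6 + 3)²) + 148)²) = 1/((√(1 + (1/6 + 3)²) + 148)²) = 1/((√(1 + (⅙ + 3)²) + 148)²) = 1/((√(1 + (19/6)²) + 148)²) = 1/((√(1 + 361/36) + 148)²) = 1/((√(397/36) + 148)²) = 1/((√397/6 + 148)²) = 1/((148 + √397/6)²) = (148 + √397/6)⁻²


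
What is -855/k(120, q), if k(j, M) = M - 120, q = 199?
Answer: -855/79 ≈ -10.823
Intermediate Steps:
k(j, M) = -120 + M
-855/k(120, q) = -855/(-120 + 199) = -855/79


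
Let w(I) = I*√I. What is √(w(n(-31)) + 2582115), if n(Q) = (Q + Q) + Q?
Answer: √(2582115 - 93*I*√93) ≈ 1606.9 - 0.279*I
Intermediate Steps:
n(Q) = 3*Q (n(Q) = 2*Q + Q = 3*Q)
w(I) = I^(3/2)
√(w(n(-31)) + 2582115) = √((3*(-31))^(3/2) + 2582115) = √((-93)^(3/2) + 2582115) = √(-93*I*√93 + 2582115) = √(2582115 - 93*I*√93)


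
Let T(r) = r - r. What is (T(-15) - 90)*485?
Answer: -43650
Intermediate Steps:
T(r) = 0
(T(-15) - 90)*485 = (0 - 90)*485 = -90*485 = -43650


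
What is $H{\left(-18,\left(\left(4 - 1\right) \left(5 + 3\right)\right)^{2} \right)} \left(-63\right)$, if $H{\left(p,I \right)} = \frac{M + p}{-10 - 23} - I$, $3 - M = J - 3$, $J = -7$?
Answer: $\frac{399063}{11} \approx 36278.0$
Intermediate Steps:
$M = 13$ ($M = 3 - \left(-7 - 3\right) = 3 - -10 = 3 + 10 = 13$)
$H{\left(p,I \right)} = - \frac{13}{33} - I - \frac{p}{33}$ ($H{\left(p,I \right)} = \frac{13 + p}{-10 - 23} - I = \frac{13 + p}{-33} - I = \left(13 + p\right) \left(- \frac{1}{33}\right) - I = \left(- \frac{13}{33} - \frac{p}{33}\right) - I = - \frac{13}{33} - I - \frac{p}{33}$)
$H{\left(-18,\left(\left(4 - 1\right) \left(5 + 3\right)\right)^{2} \right)} \left(-63\right) = \left(- \frac{13}{33} - \left(\left(4 - 1\right) \left(5 + 3\right)\right)^{2} - - \frac{6}{11}\right) \left(-63\right) = \left(- \frac{13}{33} - \left(3 \cdot 8\right)^{2} + \frac{6}{11}\right) \left(-63\right) = \left(- \frac{13}{33} - 24^{2} + \frac{6}{11}\right) \left(-63\right) = \left(- \frac{13}{33} - 576 + \frac{6}{11}\right) \left(-63\right) = \left(- \frac{19003}{33}\right) \left(-63\right) = \frac{399063}{11}$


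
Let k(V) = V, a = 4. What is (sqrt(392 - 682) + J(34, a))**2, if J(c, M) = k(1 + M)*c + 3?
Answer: (173 + I*sqrt(290))**2 ≈ 29639.0 + 5892.2*I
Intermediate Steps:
J(c, M) = 3 + c*(1 + M) (J(c, M) = (1 + M)*c + 3 = c*(1 + M) + 3 = 3 + c*(1 + M))
(sqrt(392 - 682) + J(34, a))**2 = (sqrt(392 - 682) + (3 + 34*(1 + 4)))**2 = (sqrt(-290) + (3 + 34*5))**2 = (I*sqrt(290) + (3 + 170))**2 = (I*sqrt(290) + 173)**2 = (173 + I*sqrt(290))**2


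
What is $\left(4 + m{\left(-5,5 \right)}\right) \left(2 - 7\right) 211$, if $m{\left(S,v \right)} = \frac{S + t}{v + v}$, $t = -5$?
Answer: $-3165$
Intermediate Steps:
$m{\left(S,v \right)} = \frac{-5 + S}{2 v}$ ($m{\left(S,v \right)} = \frac{S - 5}{v + v} = \frac{-5 + S}{2 v}$)
$\left(4 + m{\left(-5,5 \right)}\right) \left(2 - 7\right) 211 = \left(4 + \frac{-5 - 5}{2 \cdot 5}\right) \left(2 - 7\right) 211 = \left(4 + \frac{1}{2} \cdot \frac{1}{5} \left(-10\right)\right) \left(-5\right) 211 = \left(4 - 1\right) \left(-5\right) 211 = 3 \left(-5\right) 211 = \left(-15\right) 211 = -3165$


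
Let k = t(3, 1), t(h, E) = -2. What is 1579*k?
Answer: -3158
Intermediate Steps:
k = -2
1579*k = 1579*(-2) = -3158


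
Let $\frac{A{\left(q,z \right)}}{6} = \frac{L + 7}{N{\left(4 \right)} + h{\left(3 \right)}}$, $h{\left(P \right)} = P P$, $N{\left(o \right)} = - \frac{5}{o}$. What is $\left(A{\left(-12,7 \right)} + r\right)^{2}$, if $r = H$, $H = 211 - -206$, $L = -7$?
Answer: $173889$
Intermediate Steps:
$H = 417$ ($H = 211 + 206 = 417$)
$r = 417$
$h{\left(P \right)} = P^{2}$
$A{\left(q,z \right)} = 0$ ($A{\left(q,z \right)} = 6 \frac{-7 + 7}{- \frac{5}{4} + 3^{2}} = 6 \frac{0}{\left(-5\right) \frac{1}{4} + 9} = 6 \frac{0}{- \frac{5}{4} + 9} = 6 \frac{0}{\frac{31}{4}} = 6 \cdot 0 \cdot \frac{4}{31} = 6 \cdot 0 = 0$)
$\left(A{\left(-12,7 \right)} + r\right)^{2} = \left(0 + 417\right)^{2} = 417^{2} = 173889$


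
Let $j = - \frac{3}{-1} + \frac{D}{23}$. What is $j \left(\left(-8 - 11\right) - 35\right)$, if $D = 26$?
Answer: $- \frac{5130}{23} \approx -223.04$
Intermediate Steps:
$j = \frac{95}{23}$ ($j = - \frac{3}{-1} + \frac{26}{23} = \left(-3\right) \left(-1\right) + 26 \cdot \frac{1}{23} = 3 + \frac{26}{23} = \frac{95}{23} \approx 4.1304$)
$j \left(\left(-8 - 11\right) - 35\right) = \frac{95 \left(\left(-8 - 11\right) - 35\right)}{23} = \frac{95 \left(-19 - 35\right)}{23} = \frac{95}{23} \left(-54\right) = - \frac{5130}{23}$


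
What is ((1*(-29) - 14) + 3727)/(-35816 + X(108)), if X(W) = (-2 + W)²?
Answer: -921/6145 ≈ -0.14988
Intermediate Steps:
((1*(-29) - 14) + 3727)/(-35816 + X(108)) = ((1*(-29) - 14) + 3727)/(-35816 + (-2 + 108)²) = ((-29 - 14) + 3727)/(-35816 + 106²) = (-43 + 3727)/(-35816 + 11236) = 3684/(-24580) = 3684*(-1/24580) = -921/6145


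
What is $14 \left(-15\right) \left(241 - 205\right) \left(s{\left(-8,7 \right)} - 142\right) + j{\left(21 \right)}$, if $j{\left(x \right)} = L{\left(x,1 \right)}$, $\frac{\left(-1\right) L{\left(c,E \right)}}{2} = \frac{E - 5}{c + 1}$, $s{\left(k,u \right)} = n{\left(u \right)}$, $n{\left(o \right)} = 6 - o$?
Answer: $\frac{11891884}{11} \approx 1.0811 \cdot 10^{6}$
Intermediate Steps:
$s{\left(k,u \right)} = 6 - u$
$L{\left(c,E \right)} = - \frac{2 \left(-5 + E\right)}{1 + c}$ ($L{\left(c,E \right)} = - 2 \frac{E - 5}{c + 1} = - 2 \frac{-5 + E}{1 + c} = - \frac{2 \left(-5 + E\right)}{1 + c}$)
$j{\left(x \right)} = \frac{8}{1 + x}$ ($j{\left(x \right)} = \frac{2 \left(5 - 1\right)}{1 + x} = 2 \frac{1}{1 + x} 4 = \frac{8}{1 + x}$)
$14 \left(-15\right) \left(241 - 205\right) \left(s{\left(-8,7 \right)} - 142\right) + j{\left(21 \right)} = 14 \left(-15\right) \left(241 - 205\right) \left(\left(6 - 7\right) - 142\right) + \frac{8}{1 + 21} = - 210 \cdot 36 \left(\left(6 - 7\right) - 142\right) + \frac{8}{22} = - 210 \cdot 36 \left(-1 - 142\right) + 8 \cdot \frac{1}{22} = - 210 \cdot 36 \left(-143\right) + \frac{4}{11} = \left(-210\right) \left(-5148\right) + \frac{4}{11} = 1081080 + \frac{4}{11} = \frac{11891884}{11}$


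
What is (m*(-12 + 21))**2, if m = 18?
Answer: 26244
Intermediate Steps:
(m*(-12 + 21))**2 = (18*(-12 + 21))**2 = (18*9)**2 = 162**2 = 26244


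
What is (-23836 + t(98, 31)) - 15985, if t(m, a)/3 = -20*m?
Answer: -45701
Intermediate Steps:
t(m, a) = -60*m (t(m, a) = 3*(-20*m) = -60*m)
(-23836 + t(98, 31)) - 15985 = (-23836 - 60*98) - 15985 = (-23836 - 5880) - 15985 = -29716 - 15985 = -45701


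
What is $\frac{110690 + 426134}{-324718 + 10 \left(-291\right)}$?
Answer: $- \frac{134206}{81907} \approx -1.6385$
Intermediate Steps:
$\frac{110690 + 426134}{-324718 + 10 \left(-291\right)} = \frac{536824}{-324718 - 2910} = \frac{536824}{-327628} = 536824 \left(- \frac{1}{327628}\right) = - \frac{134206}{81907}$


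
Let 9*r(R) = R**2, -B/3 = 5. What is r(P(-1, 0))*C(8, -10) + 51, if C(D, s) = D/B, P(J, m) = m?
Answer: 51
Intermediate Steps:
B = -15 (B = -3*5 = -15)
C(D, s) = -D/15 (C(D, s) = D/(-15) = D*(-1/15) = -D/15)
r(R) = R**2/9
r(P(-1, 0))*C(8, -10) + 51 = ((1/9)*0**2)*(-1/15*8) + 51 = ((1/9)*0)*(-8/15) + 51 = 0*(-8/15) + 51 = 0 + 51 = 51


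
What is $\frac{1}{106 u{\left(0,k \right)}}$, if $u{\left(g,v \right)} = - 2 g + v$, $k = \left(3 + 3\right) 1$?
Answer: $\frac{1}{636} \approx 0.0015723$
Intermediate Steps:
$k = 6$ ($k = 6 \cdot 1 = 6$)
$u{\left(g,v \right)} = v - 2 g$
$\frac{1}{106 u{\left(0,k \right)}} = \frac{1}{106 \left(6 - 0\right)} = \frac{1}{106 \left(6 + 0\right)} = \frac{1}{106 \cdot 6} = \frac{1}{636}$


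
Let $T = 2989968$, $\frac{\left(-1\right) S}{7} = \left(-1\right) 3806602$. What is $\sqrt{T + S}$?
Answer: $\sqrt{29636182} \approx 5443.9$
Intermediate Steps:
$S = 26646214$ ($S = - 7 \left(\left(-1\right) 3806602\right) = \left(-7\right) \left(-3806602\right) = 26646214$)
$\sqrt{T + S} = \sqrt{2989968 + 26646214} = \sqrt{29636182}$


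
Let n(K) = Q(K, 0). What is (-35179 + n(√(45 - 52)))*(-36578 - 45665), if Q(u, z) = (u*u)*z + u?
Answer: 2893226497 - 82243*I*√7 ≈ 2.8932e+9 - 2.1759e+5*I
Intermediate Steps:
Q(u, z) = u + z*u² (Q(u, z) = u²*z + u = z*u² + u = u + z*u²)
n(K) = K (n(K) = K*(1 + K*0) = K*(1 + 0) = K*1 = K)
(-35179 + n(√(45 - 52)))*(-36578 - 45665) = (-35179 + √(45 - 52))*(-36578 - 45665) = (-35179 + √(-7))*(-82243) = (-35179 + I*√7)*(-82243) = 2893226497 - 82243*I*√7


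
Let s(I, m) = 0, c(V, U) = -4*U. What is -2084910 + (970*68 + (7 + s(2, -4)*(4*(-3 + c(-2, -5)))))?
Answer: -2018943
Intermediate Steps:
-2084910 + (970*68 + (7 + s(2, -4)*(4*(-3 + c(-2, -5))))) = -2084910 + (970*68 + (7 + 0*(4*(-3 - 4*(-5))))) = -2084910 + (65960 + (7 + 0*(4*(-3 + 20)))) = -2084910 + (65960 + (7 + 0*(4*17))) = -2084910 + (65960 + (7 + 0*68)) = -2084910 + (65960 + (7 + 0)) = -2084910 + (65960 + 7) = -2084910 + 65967 = -2018943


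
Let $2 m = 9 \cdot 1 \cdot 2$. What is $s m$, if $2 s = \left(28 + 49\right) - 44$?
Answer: $\frac{297}{2} \approx 148.5$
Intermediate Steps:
$m = 9$ ($m = \frac{9 \cdot 1 \cdot 2}{2} = \frac{9 \cdot 2}{2} = \frac{1}{2} \cdot 18 = 9$)
$s = \frac{33}{2}$ ($s = \frac{\left(28 + 49\right) - 44}{2} = \frac{77 - 44}{2} = \frac{1}{2} \cdot 33 = \frac{33}{2} \approx 16.5$)
$s m = \frac{33}{2} \cdot 9 = \frac{297}{2}$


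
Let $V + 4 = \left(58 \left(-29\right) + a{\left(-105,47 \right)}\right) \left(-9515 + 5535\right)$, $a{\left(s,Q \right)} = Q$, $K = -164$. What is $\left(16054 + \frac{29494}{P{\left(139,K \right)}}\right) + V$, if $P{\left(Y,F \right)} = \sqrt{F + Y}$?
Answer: $6523350 - \frac{29494 i}{5} \approx 6.5234 \cdot 10^{6} - 5898.8 i$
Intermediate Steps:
$V = 6507296$ ($V = -4 + \left(58 \left(-29\right) + 47\right) \left(-9515 + 5535\right) = -4 + \left(-1682 + 47\right) \left(-3980\right) = -4 - -6507300 = -4 + 6507300 = 6507296$)
$\left(16054 + \frac{29494}{P{\left(139,K \right)}}\right) + V = \left(16054 + \frac{29494}{\sqrt{-164 + 139}}\right) + 6507296 = \left(16054 + \frac{29494}{\sqrt{-25}}\right) + 6507296 = \left(16054 + \frac{29494}{5 i}\right) + 6507296 = \left(16054 + 29494 \left(- \frac{i}{5}\right)\right) + 6507296 = \left(16054 - \frac{29494 i}{5}\right) + 6507296 = 6523350 - \frac{29494 i}{5}$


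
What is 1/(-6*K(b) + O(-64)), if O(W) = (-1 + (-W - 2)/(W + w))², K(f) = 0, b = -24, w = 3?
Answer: 3721/15129 ≈ 0.24595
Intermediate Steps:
O(W) = (-1 + (-2 - W)/(3 + W))² (O(W) = (-1 + (-W - 2)/(W + 3))² = (-1 + (-2 - W)/(3 + W))²)
1/(-6*K(b) + O(-64)) = 1/(-6*0 + (5 + 2*(-64))²/(3 - 64)²) = 1/(0 + (5 - 128)²/(-61)²) = 1/(0 + (1/3721)*(-123)²) = 1/(0 + (1/3721)*15129) = 1/(0 + 15129/3721) = 1/(15129/3721) = 3721/15129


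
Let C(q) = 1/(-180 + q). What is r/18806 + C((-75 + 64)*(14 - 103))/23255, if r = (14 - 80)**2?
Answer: 40468872013/174714745235 ≈ 0.23163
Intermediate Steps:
r = 4356 (r = (-66)**2 = 4356)
r/18806 + C((-75 + 64)*(14 - 103))/23255 = 4356/18806 + 1/(-180 + (-75 + 64)*(14 - 103)*23255) = 4356*(1/18806) + (1/23255)/(-180 - 11*(-89)) = 2178/9403 + (1/23255)/(-180 + 979) = 2178/9403 + (1/23255)/799 = 2178/9403 + (1/799)*(1/23255) = 2178/9403 + 1/18580745 = 40468872013/174714745235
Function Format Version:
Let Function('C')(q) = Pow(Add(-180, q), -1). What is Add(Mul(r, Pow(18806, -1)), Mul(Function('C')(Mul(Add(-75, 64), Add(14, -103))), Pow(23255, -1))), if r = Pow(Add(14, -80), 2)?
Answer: Rational(40468872013, 174714745235) ≈ 0.23163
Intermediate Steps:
r = 4356 (r = Pow(-66, 2) = 4356)
Add(Mul(r, Pow(18806, -1)), Mul(Function('C')(Mul(Add(-75, 64), Add(14, -103))), Pow(23255, -1))) = Add(Mul(4356, Pow(18806, -1)), Mul(Pow(Add(-180, Mul(Add(-75, 64), Add(14, -103))), -1), Pow(23255, -1))) = Add(Mul(4356, Rational(1, 18806)), Mul(Pow(Add(-180, Mul(-11, -89)), -1), Rational(1, 23255))) = Add(Rational(2178, 9403), Mul(Pow(Add(-180, 979), -1), Rational(1, 23255))) = Add(Rational(2178, 9403), Mul(Pow(799, -1), Rational(1, 23255))) = Add(Rational(2178, 9403), Mul(Rational(1, 799), Rational(1, 23255))) = Add(Rational(2178, 9403), Rational(1, 18580745)) = Rational(40468872013, 174714745235)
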